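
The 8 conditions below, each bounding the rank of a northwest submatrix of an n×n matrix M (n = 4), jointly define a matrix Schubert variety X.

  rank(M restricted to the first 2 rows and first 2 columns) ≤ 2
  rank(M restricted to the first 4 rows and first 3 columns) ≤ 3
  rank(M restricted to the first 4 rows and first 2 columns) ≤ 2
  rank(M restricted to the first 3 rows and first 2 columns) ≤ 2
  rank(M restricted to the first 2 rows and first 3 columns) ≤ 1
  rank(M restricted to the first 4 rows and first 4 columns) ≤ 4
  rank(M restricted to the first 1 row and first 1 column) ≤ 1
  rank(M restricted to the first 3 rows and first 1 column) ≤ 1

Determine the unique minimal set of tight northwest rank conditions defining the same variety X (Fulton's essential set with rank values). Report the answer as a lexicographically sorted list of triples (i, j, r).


Reconstructing r_w from the 8 given conditions:

  row 1: 1, 1, 1, 1
  row 2: 1, 1, 1, 2
  row 3: 1, 2, 2, 3
  row 4: 1, 2, 3, 4

the unique w with this rank table is (1, 4, 2, 3).

D(w) has 2 cells with 1 SE-corner; essential set:

[(2, 3, 1)]


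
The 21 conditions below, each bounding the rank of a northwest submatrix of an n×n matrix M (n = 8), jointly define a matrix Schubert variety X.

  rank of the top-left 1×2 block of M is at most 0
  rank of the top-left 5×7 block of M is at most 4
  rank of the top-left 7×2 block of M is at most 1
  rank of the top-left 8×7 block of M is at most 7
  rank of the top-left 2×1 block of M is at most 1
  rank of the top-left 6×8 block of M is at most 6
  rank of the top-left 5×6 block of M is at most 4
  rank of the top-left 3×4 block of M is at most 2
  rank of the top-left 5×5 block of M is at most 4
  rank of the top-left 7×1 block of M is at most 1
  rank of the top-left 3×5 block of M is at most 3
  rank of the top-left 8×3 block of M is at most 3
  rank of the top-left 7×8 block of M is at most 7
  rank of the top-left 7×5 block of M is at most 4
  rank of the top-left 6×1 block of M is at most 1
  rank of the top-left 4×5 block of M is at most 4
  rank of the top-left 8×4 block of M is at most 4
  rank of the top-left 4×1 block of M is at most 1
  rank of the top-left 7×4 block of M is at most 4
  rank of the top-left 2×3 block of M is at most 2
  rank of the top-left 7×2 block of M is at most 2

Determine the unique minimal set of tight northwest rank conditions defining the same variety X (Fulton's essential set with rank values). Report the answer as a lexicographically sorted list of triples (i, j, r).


The tightest implied rank at each (i,j), from the 21 conditions:

  R[1]: 0  0  1  1  1  1  1  1
  R[2]: 1  1  2  2  2  2  2  2
  R[3]: 1  1  2  2  3  3  3  3
  R[4]: 1  1  2  3  4  4  4  4
  R[5]: 1  1  2  3  4  4  4  5
  R[6]: 1  1  2  3  4  5  5  6
  R[7]: 1  1  2  3  4  5  6  7
  R[8]: 1  2  3  4  5  6  7  8

giving w = (3, 1, 5, 4, 8, 6, 7, 2) via Δ²R.

D(w) has 10 cells with 4 SE-corners; essential set:

[(1, 2, 0), (3, 4, 2), (5, 7, 4), (7, 2, 1)]


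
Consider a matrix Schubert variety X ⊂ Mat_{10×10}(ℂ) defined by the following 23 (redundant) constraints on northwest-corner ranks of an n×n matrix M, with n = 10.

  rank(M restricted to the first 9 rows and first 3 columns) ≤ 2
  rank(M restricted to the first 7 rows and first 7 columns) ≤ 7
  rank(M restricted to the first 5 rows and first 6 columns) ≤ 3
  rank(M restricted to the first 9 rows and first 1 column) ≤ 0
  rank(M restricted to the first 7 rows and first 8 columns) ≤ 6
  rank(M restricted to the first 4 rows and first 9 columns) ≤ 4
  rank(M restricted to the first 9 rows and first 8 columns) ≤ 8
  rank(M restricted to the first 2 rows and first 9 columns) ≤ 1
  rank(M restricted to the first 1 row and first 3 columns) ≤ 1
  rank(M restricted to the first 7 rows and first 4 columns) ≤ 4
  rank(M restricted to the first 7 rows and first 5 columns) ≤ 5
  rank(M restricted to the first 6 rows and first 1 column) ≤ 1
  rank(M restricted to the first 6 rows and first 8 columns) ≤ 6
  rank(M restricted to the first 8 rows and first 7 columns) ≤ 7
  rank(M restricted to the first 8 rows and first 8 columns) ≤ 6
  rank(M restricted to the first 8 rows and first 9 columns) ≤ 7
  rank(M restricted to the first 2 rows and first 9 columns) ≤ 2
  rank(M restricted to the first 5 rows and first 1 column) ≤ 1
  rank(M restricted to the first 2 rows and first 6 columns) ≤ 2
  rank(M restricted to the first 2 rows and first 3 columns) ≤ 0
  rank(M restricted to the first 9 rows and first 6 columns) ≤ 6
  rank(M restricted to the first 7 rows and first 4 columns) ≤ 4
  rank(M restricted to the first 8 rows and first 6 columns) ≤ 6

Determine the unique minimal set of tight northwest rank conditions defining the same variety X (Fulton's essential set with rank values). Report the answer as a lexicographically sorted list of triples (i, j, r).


Propagating the 23 rank bounds to every northwest block:

  row 1: 0 | 0 | 0 | 1 | 1 | 1 | 1 | 1 | 1 | 1
  row 2: 0 | 0 | 0 | 1 | 1 | 1 | 1 | 1 | 1 | 2
  row 3: 0 | 1 | 1 | 2 | 2 | 2 | 2 | 2 | 2 | 3
  row 4: 0 | 1 | 2 | 3 | 3 | 3 | 3 | 3 | 3 | 4
  row 5: 0 | 1 | 2 | 3 | 3 | 3 | 4 | 4 | 4 | 5
  row 6: 0 | 1 | 2 | 3 | 4 | 4 | 5 | 5 | 5 | 6
  row 7: 0 | 1 | 2 | 3 | 4 | 5 | 6 | 6 | 6 | 7
  row 8: 0 | 1 | 2 | 3 | 4 | 5 | 6 | 6 | 7 | 8
  row 9: 0 | 1 | 2 | 3 | 4 | 5 | 6 | 7 | 8 | 9
  row 10: 1 | 2 | 3 | 4 | 5 | 6 | 7 | 8 | 9 | 10

the unique w with this rank table is (4, 10, 2, 3, 7, 5, 6, 9, 8, 1).

D(w) has 21 cells with 5 SE-corners; essential set:

[(2, 3, 0), (2, 9, 1), (5, 6, 3), (8, 8, 6), (9, 1, 0)]


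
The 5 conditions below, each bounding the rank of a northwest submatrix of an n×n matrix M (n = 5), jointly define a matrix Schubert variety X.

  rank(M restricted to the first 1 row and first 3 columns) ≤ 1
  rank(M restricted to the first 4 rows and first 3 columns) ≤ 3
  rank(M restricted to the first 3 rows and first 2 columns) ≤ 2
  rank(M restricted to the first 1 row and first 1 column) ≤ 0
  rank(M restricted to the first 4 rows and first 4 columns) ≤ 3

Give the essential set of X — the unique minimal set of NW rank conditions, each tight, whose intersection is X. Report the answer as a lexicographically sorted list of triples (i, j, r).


Recovering R(i,j) via the rank-extension bound from the 5 conditions:

  R[1]: 0  1  1  1  1
  R[2]: 1  2  2  2  2
  R[3]: 1  2  3  3  3
  R[4]: 1  2  3  3  4
  R[5]: 1  2  3  4  5

hence w(1..5) = (2, 1, 3, 5, 4).

2 SE-corners of the 2-cell Rothe diagram give Ess(w):

[(1, 1, 0), (4, 4, 3)]


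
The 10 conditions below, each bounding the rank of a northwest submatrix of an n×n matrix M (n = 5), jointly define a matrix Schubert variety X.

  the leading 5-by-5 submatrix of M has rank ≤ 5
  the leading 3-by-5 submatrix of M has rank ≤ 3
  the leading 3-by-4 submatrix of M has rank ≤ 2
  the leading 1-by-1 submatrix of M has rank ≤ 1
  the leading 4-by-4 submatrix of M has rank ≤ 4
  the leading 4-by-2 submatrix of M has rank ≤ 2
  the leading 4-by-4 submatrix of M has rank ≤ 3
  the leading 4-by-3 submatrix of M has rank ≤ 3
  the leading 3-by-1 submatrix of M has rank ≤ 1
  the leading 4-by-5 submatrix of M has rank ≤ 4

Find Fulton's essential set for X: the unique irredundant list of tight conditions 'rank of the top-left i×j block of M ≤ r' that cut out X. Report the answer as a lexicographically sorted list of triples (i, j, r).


The tightest implied rank at each (i,j), from the 10 conditions:

  i=1: 1 | 1 | 1 | 1 | 1
  i=2: 1 | 2 | 2 | 2 | 2
  i=3: 1 | 2 | 2 | 2 | 3
  i=4: 1 | 2 | 3 | 3 | 4
  i=5: 1 | 2 | 3 | 4 | 5

giving w = (1, 2, 5, 3, 4) via Δ²R.

|D(w)|=2, |Ess(w)|=1:

[(3, 4, 2)]


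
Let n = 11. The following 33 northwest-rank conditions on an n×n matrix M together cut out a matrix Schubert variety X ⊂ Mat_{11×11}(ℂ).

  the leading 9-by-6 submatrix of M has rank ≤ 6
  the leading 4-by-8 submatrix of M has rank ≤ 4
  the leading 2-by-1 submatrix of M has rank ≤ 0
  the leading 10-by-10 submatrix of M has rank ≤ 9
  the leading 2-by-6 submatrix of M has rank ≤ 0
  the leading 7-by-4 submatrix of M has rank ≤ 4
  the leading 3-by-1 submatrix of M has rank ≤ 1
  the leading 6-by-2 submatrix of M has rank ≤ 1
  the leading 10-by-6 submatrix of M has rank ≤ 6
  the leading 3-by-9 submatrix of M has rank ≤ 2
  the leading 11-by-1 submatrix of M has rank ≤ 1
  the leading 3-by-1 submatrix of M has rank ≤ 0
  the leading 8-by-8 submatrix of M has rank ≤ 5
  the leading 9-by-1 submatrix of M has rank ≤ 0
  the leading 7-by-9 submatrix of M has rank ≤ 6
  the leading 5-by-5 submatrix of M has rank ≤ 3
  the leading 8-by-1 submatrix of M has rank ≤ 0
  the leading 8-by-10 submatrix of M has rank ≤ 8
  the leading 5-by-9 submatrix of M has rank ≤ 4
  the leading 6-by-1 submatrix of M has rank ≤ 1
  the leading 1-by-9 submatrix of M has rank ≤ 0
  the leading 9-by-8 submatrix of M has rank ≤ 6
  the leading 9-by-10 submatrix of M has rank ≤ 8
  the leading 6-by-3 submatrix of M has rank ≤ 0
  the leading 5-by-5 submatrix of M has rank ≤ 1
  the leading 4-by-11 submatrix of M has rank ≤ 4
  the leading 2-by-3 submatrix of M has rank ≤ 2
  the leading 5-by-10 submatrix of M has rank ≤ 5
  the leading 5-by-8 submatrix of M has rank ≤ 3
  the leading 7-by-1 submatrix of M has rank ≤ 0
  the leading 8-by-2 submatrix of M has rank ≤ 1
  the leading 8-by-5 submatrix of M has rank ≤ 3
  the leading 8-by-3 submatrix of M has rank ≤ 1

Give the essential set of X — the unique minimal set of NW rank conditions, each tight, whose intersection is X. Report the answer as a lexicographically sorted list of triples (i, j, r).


Computing R[i][j] = min implied NW-rank bound (n=11, 33 conditions):

  row 1: 0 0 0 0 0 0 0 0 0 1 1
  row 2: 0 0 0 0 0 0 1 1 1 2 2
  row 3: 0 0 0 1 1 1 2 2 2 3 3
  row 4: 0 0 0 1 1 2 3 3 3 4 4
  row 5: 0 0 0 1 1 2 3 3 4 5 5
  row 6: 0 0 0 1 2 3 4 4 5 6 6
  row 7: 0 1 1 2 3 4 5 5 6 7 7
  row 8: 0 1 1 2 3 4 5 5 6 7 8
  row 9: 0 1 2 3 4 5 6 6 7 8 9
  row 10: 1 2 3 4 5 6 7 7 8 9 10
  row 11: 1 2 3 4 5 6 7 8 9 10 11

giving w = (10, 7, 4, 6, 9, 5, 2, 11, 3, 1, 8) via Δ²R.

|D(w)|=35, |Ess(w)|=8:

[(1, 9, 0), (2, 6, 0), (5, 5, 1), (5, 8, 3), (6, 3, 0), (8, 3, 1), (8, 8, 5), (9, 1, 0)]


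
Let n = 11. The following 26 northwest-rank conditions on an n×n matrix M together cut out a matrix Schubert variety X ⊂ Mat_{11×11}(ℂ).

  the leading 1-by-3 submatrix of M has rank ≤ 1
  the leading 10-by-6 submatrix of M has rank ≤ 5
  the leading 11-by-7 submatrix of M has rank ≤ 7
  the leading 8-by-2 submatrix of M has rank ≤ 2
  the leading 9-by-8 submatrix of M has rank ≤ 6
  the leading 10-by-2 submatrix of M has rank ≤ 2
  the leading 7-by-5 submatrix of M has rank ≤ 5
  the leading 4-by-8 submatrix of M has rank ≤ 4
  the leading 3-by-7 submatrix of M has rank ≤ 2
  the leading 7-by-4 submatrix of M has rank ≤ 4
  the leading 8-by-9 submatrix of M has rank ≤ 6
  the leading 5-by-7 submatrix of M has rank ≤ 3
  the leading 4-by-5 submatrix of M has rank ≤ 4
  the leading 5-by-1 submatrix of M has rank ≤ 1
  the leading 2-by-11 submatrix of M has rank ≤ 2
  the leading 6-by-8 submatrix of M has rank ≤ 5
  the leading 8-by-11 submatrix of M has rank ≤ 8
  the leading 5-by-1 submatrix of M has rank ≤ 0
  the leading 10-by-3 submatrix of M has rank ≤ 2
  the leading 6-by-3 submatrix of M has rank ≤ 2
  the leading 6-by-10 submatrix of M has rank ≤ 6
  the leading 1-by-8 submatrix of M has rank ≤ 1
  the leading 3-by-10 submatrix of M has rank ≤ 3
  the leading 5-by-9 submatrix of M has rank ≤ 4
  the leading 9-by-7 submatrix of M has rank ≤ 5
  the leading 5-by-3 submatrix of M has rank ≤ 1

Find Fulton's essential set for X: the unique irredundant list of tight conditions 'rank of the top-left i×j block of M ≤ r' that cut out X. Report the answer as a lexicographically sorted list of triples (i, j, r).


Reconstructing r_w from the 26 given conditions:

  i=1: 0 1 1 1 1 1 1 1 1 1 1
  i=2: 0 1 1 2 2 2 2 2 2 2 2
  i=3: 0 1 1 2 2 2 2 3 3 3 3
  i=4: 0 1 1 2 3 3 3 4 4 4 4
  i=5: 0 1 1 2 3 3 3 4 4 5 5
  i=6: 1 2 2 3 4 4 4 5 5 6 6
  i=7: 1 2 2 3 4 5 5 6 6 7 7
  i=8: 1 2 2 3 4 5 5 6 6 7 8
  i=9: 1 2 2 3 4 5 5 6 7 8 9
  i=10: 1 2 2 3 4 5 6 7 8 9 10
  i=11: 1 2 3 4 5 6 7 8 9 10 11

reading off 1-entries of Δ²R: w = (2, 4, 8, 5, 10, 1, 6, 11, 9, 7, 3).

Rothe diagram D(w) (22 cells), 8 SE-corners (essential conditions):

[(3, 7, 2), (5, 1, 0), (5, 3, 1), (5, 7, 3), (5, 9, 4), (8, 9, 6), (9, 7, 5), (10, 3, 2)]


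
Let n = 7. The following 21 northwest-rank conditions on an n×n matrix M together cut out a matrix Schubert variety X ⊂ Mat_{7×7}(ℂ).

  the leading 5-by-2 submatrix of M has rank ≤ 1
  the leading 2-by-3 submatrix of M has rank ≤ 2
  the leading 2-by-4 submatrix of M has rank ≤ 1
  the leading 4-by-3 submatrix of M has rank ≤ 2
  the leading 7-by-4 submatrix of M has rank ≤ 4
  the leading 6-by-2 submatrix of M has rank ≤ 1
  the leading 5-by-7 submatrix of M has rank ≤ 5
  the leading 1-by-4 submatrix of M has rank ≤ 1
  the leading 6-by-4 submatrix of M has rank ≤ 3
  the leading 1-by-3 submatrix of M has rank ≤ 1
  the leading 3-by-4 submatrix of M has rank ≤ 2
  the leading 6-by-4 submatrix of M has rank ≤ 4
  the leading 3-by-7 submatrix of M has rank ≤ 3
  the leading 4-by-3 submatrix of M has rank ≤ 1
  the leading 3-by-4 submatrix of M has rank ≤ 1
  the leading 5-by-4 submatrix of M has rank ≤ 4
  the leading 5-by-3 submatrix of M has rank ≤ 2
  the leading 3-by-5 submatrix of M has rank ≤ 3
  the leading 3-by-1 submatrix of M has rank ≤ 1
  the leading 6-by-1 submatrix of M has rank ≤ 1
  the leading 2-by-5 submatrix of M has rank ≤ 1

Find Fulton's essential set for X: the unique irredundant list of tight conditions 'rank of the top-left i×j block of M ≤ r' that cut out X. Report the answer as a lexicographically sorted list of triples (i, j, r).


Reconstructing r_w from the 21 given conditions:

  row 1: 1, 1, 1, 1, 1, 1, 1
  row 2: 1, 1, 1, 1, 1, 2, 2
  row 3: 1, 1, 1, 1, 2, 3, 3
  row 4: 1, 1, 1, 2, 3, 4, 4
  row 5: 1, 1, 2, 3, 4, 5, 5
  row 6: 1, 1, 2, 3, 4, 5, 6
  row 7: 1, 2, 3, 4, 5, 6, 7

giving w = (1, 6, 5, 4, 3, 7, 2) via Δ²R.

Rothe diagram D(w) (11 cells), 4 SE-corners (essential conditions):

[(2, 5, 1), (3, 4, 1), (4, 3, 1), (6, 2, 1)]


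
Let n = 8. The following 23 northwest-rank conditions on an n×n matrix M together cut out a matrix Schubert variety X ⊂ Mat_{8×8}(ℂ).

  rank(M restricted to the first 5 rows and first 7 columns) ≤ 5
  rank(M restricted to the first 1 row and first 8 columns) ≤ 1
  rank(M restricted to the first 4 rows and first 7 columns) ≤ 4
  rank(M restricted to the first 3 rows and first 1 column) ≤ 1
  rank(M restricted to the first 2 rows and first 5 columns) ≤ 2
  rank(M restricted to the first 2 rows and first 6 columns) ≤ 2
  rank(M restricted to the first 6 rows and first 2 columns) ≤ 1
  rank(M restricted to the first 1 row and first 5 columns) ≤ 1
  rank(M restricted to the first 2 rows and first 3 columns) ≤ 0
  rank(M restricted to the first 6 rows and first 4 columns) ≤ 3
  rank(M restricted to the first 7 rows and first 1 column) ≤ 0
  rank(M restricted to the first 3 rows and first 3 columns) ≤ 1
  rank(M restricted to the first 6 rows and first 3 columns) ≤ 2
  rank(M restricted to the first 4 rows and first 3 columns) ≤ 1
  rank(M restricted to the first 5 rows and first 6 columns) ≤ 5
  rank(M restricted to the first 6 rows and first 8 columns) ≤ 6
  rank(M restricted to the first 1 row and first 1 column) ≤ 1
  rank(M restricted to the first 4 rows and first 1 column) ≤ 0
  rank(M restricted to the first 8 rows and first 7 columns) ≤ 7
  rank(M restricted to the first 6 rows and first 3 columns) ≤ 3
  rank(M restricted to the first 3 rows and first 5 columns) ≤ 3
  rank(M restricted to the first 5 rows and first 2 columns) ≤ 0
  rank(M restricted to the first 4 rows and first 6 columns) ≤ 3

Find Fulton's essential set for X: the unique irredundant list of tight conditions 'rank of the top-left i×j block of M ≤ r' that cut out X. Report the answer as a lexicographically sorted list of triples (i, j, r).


The tightest implied rank at each (i,j), from the 23 conditions:

  i=1: 0  0  0  1  1  1  1  1
  i=2: 0  0  0  1  2  2  2  2
  i=3: 0  0  1  2  3  3  3  3
  i=4: 0  0  1  2  3  3  4  4
  i=5: 0  0  1  2  3  4  5  5
  i=6: 0  1  2  3  4  5  6  6
  i=7: 0  1  2  3  4  5  6  7
  i=8: 1  2  3  4  5  6  7  8

giving w = (4, 5, 3, 7, 6, 2, 8, 1) via Δ²R.

D(w) has 15 cells with 4 SE-corners; essential set:

[(2, 3, 0), (4, 6, 3), (5, 2, 0), (7, 1, 0)]


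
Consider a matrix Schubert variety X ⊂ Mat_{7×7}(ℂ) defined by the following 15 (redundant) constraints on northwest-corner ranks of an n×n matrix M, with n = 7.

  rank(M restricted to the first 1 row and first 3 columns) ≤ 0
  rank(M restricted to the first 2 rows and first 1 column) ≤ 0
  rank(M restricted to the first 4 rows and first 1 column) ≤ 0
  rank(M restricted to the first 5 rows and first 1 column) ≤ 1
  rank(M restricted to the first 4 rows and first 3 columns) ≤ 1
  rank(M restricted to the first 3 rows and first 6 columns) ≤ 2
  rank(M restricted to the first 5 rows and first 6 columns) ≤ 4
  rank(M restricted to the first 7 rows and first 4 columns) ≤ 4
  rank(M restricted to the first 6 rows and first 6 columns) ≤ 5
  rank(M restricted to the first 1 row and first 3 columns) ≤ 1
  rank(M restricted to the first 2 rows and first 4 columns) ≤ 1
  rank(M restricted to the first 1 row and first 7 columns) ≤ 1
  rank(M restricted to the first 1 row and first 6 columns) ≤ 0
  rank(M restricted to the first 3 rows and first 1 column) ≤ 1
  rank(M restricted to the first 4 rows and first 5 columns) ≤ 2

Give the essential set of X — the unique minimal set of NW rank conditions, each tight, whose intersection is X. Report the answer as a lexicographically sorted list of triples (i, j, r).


Recovering R(i,j) via the rank-extension bound from the 15 conditions:

  R[1]: 0  0  0  0  0  0  1
  R[2]: 0  1  1  1  1  1  2
  R[3]: 0  1  1  2  2  2  3
  R[4]: 0  1  1  2  2  3  4
  R[5]: 1  2  2  3  3  4  5
  R[6]: 1  2  3  4  4  5  6
  R[7]: 1  2  3  4  5  6  7

reading off 1-entries of Δ²R: w = (7, 2, 4, 6, 1, 3, 5).

ℓ(w)=12; the 4 essential cells (i,j,r):

[(1, 6, 0), (4, 1, 0), (4, 3, 1), (4, 5, 2)]


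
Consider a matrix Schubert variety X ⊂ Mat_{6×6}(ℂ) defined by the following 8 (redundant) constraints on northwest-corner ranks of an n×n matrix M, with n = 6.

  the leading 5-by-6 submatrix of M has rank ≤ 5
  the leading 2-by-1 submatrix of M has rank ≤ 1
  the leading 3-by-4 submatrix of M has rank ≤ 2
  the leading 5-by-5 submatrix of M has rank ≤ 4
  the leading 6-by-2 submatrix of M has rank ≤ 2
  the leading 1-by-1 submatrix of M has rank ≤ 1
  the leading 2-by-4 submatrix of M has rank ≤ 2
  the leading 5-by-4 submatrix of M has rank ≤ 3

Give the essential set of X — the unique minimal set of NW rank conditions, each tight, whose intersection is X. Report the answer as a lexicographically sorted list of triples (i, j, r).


Reconstructing r_w from the 8 given conditions:

  row 1: 1 | 1 | 1 | 1 | 1 | 1
  row 2: 1 | 2 | 2 | 2 | 2 | 2
  row 3: 1 | 2 | 2 | 2 | 3 | 3
  row 4: 1 | 2 | 3 | 3 | 4 | 4
  row 5: 1 | 2 | 3 | 3 | 4 | 5
  row 6: 1 | 2 | 3 | 4 | 5 | 6

hence w(1..6) = (1, 2, 5, 3, 6, 4).

Rothe diagram D(w) (3 cells), 2 SE-corners (essential conditions):

[(3, 4, 2), (5, 4, 3)]


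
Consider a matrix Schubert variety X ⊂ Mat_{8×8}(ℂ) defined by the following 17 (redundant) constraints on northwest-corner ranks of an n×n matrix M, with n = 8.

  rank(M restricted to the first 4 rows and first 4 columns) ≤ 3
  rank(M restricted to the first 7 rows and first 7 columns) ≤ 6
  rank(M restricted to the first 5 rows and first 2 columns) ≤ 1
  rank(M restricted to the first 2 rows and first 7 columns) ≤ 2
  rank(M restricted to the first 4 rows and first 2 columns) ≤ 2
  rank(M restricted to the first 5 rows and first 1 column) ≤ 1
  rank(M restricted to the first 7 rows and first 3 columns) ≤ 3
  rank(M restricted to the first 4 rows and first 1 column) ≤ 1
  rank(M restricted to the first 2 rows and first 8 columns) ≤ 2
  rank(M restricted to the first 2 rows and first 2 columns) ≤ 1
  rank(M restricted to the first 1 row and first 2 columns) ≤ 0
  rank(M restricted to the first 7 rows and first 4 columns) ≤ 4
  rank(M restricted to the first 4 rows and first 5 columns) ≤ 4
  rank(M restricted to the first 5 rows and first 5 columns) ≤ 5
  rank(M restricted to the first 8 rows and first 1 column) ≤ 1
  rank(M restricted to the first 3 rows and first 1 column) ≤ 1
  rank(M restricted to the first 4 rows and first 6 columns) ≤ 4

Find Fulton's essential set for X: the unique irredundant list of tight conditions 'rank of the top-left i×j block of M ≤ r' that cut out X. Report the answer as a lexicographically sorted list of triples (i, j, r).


The tightest implied rank at each (i,j), from the 17 conditions:

  R[1]: 0, 0, 1, 1, 1, 1, 1, 1
  R[2]: 1, 1, 2, 2, 2, 2, 2, 2
  R[3]: 1, 1, 2, 3, 3, 3, 3, 3
  R[4]: 1, 1, 2, 3, 4, 4, 4, 4
  R[5]: 1, 1, 2, 3, 4, 5, 5, 5
  R[6]: 1, 2, 3, 4, 5, 6, 6, 6
  R[7]: 1, 2, 3, 4, 5, 6, 6, 7
  R[8]: 1, 2, 3, 4, 5, 6, 7, 8

giving w = (3, 1, 4, 5, 6, 2, 8, 7) via Δ²R.

3 SE-corners of the 6-cell Rothe diagram give Ess(w):

[(1, 2, 0), (5, 2, 1), (7, 7, 6)]


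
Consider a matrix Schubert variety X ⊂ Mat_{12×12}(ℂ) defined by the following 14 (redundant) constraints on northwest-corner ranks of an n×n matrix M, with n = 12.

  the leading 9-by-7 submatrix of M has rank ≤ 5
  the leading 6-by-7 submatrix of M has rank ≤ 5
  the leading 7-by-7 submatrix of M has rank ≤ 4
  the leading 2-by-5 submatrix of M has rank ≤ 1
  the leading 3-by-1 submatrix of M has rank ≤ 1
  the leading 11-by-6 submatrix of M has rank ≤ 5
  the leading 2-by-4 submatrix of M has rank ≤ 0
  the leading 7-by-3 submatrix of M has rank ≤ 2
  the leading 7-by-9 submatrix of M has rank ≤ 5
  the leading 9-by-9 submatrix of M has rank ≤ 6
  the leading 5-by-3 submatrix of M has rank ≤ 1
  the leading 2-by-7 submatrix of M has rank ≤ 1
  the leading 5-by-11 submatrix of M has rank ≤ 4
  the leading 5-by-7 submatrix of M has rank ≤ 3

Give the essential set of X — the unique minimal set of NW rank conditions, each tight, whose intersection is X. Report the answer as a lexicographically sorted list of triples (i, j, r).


Reconstructing r_w from the 14 given conditions:

  R[1]: 0 0 0 0 1 1 1 1 1 1 1 1
  R[2]: 0 0 0 0 1 1 1 2 2 2 2 2
  R[3]: 1 1 1 1 2 2 2 3 3 3 3 3
  R[4]: 1 1 1 2 3 3 3 4 4 4 4 4
  R[5]: 1 1 1 2 3 3 3 4 4 4 4 5
  R[6]: 1 2 2 3 4 4 4 5 5 5 5 6
  R[7]: 1 2 2 3 4 4 4 5 5 6 6 7
  R[8]: 1 2 3 4 5 5 5 6 6 7 7 8
  R[9]: 1 2 3 4 5 5 5 6 6 7 8 9
  R[10]: 1 2 3 4 5 5 6 7 7 8 9 10
  R[11]: 1 2 3 4 5 5 6 7 8 9 10 11
  R[12]: 1 2 3 4 5 6 7 8 9 10 11 12

the unique w with this rank table is (5, 8, 1, 4, 12, 2, 10, 3, 11, 7, 9, 6).

Fulton essential set (11 of the 28 Rothe cells):

[(2, 4, 0), (2, 7, 1), (5, 3, 1), (5, 7, 3), (5, 11, 4), (7, 3, 2), (7, 7, 4), (7, 9, 5), (9, 7, 5), (9, 9, 6), (11, 6, 5)]


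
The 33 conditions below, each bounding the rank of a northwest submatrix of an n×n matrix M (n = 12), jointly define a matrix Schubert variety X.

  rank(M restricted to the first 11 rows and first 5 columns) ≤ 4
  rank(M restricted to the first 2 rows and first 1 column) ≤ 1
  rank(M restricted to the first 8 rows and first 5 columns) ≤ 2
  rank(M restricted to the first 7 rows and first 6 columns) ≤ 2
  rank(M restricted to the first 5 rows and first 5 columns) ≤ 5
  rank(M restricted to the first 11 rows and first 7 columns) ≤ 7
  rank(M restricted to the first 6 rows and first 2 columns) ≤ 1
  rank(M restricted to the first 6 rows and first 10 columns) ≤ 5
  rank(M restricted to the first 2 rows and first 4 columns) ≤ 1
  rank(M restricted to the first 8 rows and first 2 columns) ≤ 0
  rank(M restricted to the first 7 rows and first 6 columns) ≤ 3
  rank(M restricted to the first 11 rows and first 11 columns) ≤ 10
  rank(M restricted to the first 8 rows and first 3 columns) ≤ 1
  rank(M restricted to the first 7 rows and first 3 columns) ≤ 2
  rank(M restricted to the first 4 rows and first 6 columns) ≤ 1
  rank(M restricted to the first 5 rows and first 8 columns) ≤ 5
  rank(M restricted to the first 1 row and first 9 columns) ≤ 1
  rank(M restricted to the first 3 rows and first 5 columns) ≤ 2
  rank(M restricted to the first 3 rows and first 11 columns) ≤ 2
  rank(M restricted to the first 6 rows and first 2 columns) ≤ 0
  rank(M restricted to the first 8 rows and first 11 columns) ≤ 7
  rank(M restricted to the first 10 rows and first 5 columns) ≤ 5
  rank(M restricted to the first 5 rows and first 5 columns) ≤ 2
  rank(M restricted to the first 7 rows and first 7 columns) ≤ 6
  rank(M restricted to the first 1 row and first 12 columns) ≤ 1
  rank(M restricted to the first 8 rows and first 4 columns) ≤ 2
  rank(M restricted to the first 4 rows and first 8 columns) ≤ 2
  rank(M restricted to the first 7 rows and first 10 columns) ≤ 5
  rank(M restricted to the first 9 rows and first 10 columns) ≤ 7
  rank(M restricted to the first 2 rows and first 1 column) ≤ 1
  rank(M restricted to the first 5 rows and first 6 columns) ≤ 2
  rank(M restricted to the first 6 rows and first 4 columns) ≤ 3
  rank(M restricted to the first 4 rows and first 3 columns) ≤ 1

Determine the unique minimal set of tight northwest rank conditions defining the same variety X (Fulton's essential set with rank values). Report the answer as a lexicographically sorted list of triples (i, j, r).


Reconstructing r_w from the 33 given conditions:

  i=1: 0  0  1  1  1  1  1  1  1  1  1  1
  i=2: 0  0  1  1  1  1  2  2  2  2  2  2
  i=3: 0  0  1  1  1  1  2  2  2  2  2  3
  i=4: 0  0  1  1  1  1  2  2  3  3  3  4
  i=5: 0  0  1  2  2  2  3  3  4  4  4  5
  i=6: 0  0  1  2  2  2  3  4  5  5  5  6
  i=7: 0  0  1  2  2  2  3  4  5  5  6  7
  i=8: 0  0  1  2  2  3  4  5  6  6  7  8
  i=9: 1  1  2  3  3  4  5  6  7  7  8  9
  i=10: 1  2  3  4  4  5  6  7  8  8  9  10
  i=11: 1  2  3  4  4  5  6  7  8  9  10  11
  i=12: 1  2  3  4  5  6  7  8  9  10  11  12

hence w(1..12) = (3, 7, 12, 9, 4, 8, 11, 6, 1, 2, 10, 5).

8 SE-corners of the 37-cell Rothe diagram give Ess(w):

[(3, 11, 2), (4, 6, 1), (4, 8, 2), (7, 6, 2), (7, 10, 5), (8, 2, 0), (8, 5, 2), (11, 5, 4)]


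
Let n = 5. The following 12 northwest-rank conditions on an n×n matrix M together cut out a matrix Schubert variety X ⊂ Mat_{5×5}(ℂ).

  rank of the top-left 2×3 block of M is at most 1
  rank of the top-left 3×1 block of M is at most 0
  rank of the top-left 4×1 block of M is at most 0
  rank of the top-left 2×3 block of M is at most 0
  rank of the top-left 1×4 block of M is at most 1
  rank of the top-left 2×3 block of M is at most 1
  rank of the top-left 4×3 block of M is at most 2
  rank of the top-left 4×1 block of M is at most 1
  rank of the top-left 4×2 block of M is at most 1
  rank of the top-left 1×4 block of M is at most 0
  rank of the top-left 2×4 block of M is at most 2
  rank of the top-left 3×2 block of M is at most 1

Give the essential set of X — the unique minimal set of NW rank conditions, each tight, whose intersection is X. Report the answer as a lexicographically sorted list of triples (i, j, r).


Rank table r_w(5×5) implied by the 12 constraints:

  0 | 0 | 0 | 0 | 1
  0 | 0 | 0 | 1 | 2
  0 | 1 | 1 | 2 | 3
  0 | 1 | 2 | 3 | 4
  1 | 2 | 3 | 4 | 5

so w = (5, 4, 2, 3, 1).

3 SE-corners of the 9-cell Rothe diagram give Ess(w):

[(1, 4, 0), (2, 3, 0), (4, 1, 0)]


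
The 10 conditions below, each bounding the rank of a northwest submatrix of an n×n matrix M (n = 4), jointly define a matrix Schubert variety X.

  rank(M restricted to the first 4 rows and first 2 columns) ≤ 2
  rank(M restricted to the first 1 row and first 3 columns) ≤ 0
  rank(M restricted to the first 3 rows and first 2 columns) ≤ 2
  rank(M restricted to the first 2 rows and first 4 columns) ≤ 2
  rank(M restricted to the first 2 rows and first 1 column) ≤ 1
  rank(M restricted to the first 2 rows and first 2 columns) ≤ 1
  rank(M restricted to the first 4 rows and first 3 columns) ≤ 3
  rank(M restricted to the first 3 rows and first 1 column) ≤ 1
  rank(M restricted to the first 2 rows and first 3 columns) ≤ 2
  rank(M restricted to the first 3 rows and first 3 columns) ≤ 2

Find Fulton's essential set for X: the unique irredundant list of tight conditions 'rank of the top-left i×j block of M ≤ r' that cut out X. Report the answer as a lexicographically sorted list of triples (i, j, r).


The tightest implied rank at each (i,j), from the 10 conditions:

  i=1: 0 0 0 1
  i=2: 1 1 1 2
  i=3: 1 2 2 3
  i=4: 1 2 3 4

hence w(1..4) = (4, 1, 2, 3).

ℓ(w)=3; the 1 essential cell (i,j,r):

[(1, 3, 0)]


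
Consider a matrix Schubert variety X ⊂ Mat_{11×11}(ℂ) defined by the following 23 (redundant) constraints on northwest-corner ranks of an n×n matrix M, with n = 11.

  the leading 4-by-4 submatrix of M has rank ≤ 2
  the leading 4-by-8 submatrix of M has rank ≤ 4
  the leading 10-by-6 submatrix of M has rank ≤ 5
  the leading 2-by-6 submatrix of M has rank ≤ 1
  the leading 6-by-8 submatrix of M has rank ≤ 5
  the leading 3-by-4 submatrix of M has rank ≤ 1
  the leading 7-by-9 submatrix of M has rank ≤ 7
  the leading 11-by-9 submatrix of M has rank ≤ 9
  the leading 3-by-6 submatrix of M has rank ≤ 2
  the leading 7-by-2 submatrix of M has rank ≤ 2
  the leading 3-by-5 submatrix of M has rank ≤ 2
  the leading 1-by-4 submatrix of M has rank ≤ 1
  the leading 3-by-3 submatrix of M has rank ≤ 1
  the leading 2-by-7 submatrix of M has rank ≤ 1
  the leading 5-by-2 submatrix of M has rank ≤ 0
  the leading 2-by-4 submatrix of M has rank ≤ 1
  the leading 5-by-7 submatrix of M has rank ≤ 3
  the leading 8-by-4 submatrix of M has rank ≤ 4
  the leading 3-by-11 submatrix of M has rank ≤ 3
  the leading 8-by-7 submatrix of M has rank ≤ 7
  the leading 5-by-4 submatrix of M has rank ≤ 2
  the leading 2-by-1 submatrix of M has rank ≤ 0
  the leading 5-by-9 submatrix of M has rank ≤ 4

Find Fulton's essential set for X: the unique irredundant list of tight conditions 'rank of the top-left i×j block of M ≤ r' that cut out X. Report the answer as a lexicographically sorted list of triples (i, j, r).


Computing R[i][j] = min implied NW-rank bound (n=11, 23 conditions):

  row 1: 0 0 1 1 1 1 1 1 1 1 1
  row 2: 0 0 1 1 1 1 1 2 2 2 2
  row 3: 0 0 1 1 2 2 2 3 3 3 3
  row 4: 0 0 1 2 3 3 3 4 4 4 4
  row 5: 0 0 1 2 3 3 3 4 4 5 5
  row 6: 1 1 2 3 4 4 4 5 5 6 6
  row 7: 1 2 3 4 5 5 5 6 6 7 7
  row 8: 1 2 3 4 5 5 6 7 7 8 8
  row 9: 1 2 3 4 5 5 6 7 8 9 9
  row 10: 1 2 3 4 5 5 6 7 8 9 10
  row 11: 1 2 3 4 5 6 7 8 9 10 11

reading off 1-entries of Δ²R: w = (3, 8, 5, 4, 10, 1, 2, 7, 9, 11, 6).

Rothe diagram D(w) (21 cells), 6 SE-corners (essential conditions):

[(2, 7, 1), (3, 4, 1), (5, 2, 0), (5, 7, 3), (5, 9, 4), (10, 6, 5)]


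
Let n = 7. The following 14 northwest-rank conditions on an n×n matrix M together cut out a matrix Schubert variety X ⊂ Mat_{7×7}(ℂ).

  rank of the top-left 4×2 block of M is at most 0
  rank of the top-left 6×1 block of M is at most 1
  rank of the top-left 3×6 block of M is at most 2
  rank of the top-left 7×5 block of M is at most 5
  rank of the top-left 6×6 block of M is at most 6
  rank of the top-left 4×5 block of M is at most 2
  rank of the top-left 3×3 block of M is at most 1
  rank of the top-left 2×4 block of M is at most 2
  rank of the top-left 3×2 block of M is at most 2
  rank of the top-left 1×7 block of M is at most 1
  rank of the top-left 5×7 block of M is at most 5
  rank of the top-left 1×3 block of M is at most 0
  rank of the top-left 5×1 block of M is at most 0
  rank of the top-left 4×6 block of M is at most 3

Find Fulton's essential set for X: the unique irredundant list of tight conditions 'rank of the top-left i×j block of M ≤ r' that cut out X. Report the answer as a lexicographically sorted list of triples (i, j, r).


The tightest implied rank at each (i,j), from the 14 conditions:

  row 1: 0 0 0 1 1 1 1
  row 2: 0 0 1 2 2 2 2
  row 3: 0 0 1 2 2 2 3
  row 4: 0 0 1 2 2 3 4
  row 5: 0 1 2 3 3 4 5
  row 6: 1 2 3 4 4 5 6
  row 7: 1 2 3 4 5 6 7

second differences of R give the permutation w = (4, 3, 7, 6, 2, 1, 5).

ℓ(w)=13; the 5 essential cells (i,j,r):

[(1, 3, 0), (3, 6, 2), (4, 2, 0), (4, 5, 2), (5, 1, 0)]


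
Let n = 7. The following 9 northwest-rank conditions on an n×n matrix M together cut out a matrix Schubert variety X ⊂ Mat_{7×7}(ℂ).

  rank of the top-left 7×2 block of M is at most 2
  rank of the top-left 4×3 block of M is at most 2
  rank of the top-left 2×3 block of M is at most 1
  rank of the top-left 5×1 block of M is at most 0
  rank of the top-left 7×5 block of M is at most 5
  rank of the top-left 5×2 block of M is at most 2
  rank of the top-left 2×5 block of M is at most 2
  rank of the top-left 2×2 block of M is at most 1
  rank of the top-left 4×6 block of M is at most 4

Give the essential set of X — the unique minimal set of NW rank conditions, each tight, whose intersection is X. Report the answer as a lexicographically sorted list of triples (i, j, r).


Computing R[i][j] = min implied NW-rank bound (n=7, 9 conditions):

  0, 1, 1, 1, 1, 1, 1
  0, 1, 1, 2, 2, 2, 2
  0, 1, 2, 3, 3, 3, 3
  0, 1, 2, 3, 4, 4, 4
  0, 1, 2, 3, 4, 5, 5
  1, 2, 3, 4, 5, 6, 6
  1, 2, 3, 4, 5, 6, 7

hence w(1..7) = (2, 4, 3, 5, 6, 1, 7).

ℓ(w)=6; the 2 essential cells (i,j,r):

[(2, 3, 1), (5, 1, 0)]


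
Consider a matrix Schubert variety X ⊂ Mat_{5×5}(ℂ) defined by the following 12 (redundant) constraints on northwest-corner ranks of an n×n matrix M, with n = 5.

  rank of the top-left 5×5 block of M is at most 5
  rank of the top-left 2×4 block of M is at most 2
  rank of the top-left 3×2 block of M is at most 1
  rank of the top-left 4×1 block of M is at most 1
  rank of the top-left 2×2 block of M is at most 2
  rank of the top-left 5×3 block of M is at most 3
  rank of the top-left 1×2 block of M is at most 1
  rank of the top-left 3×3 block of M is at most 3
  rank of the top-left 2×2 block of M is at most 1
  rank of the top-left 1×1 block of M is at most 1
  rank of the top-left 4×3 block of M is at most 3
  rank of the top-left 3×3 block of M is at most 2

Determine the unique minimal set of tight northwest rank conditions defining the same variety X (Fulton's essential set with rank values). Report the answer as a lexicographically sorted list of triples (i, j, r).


The tightest implied rank at each (i,j), from the 12 conditions:

  1, 1, 1, 1, 1
  1, 1, 2, 2, 2
  1, 1, 2, 3, 3
  1, 2, 3, 4, 4
  1, 2, 3, 4, 5

reading off 1-entries of Δ²R: w = (1, 3, 4, 2, 5).

D(w) has 2 cells with 1 SE-corner; essential set:

[(3, 2, 1)]


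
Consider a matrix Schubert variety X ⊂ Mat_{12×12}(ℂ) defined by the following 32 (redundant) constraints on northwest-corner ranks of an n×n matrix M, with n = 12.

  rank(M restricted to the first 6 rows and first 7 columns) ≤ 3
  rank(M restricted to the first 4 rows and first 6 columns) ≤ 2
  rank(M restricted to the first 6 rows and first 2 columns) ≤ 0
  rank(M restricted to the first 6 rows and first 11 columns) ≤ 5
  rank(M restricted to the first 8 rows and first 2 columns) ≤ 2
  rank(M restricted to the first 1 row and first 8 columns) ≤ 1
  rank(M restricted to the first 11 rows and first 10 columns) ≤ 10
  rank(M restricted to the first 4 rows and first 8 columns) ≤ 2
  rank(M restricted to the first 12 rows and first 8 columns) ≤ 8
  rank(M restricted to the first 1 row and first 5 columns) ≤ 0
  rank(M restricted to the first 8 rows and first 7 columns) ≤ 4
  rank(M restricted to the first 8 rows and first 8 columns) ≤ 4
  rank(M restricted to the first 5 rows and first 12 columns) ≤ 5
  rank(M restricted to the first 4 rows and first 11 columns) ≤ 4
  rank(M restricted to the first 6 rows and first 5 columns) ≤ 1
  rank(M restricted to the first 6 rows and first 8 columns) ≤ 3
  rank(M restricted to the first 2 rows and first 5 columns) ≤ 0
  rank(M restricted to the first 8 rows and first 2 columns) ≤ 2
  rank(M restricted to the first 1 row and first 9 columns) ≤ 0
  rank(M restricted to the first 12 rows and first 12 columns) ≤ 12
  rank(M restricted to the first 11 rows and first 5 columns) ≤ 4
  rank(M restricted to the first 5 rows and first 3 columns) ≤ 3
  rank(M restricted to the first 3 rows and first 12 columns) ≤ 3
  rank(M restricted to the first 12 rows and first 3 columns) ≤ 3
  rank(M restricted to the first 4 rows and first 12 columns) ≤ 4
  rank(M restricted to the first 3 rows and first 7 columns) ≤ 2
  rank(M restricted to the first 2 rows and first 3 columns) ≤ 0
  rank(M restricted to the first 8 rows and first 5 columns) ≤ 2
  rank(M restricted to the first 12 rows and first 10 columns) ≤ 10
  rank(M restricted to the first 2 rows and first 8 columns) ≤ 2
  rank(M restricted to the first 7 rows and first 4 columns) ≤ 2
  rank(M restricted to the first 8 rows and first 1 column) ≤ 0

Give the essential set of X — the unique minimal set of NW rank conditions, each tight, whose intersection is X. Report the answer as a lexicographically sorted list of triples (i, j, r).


Rank table r_w(12×12) implied by the 32 constraints:

  0, 0, 0, 0, 0, 0, 0, 0, 0, 1, 1, 1
  0, 0, 0, 0, 0, 1, 1, 1, 1, 2, 2, 2
  0, 0, 1, 1, 1, 2, 2, 2, 2, 3, 3, 3
  0, 0, 1, 1, 1, 2, 2, 2, 3, 4, 4, 4
  0, 0, 1, 1, 1, 2, 3, 3, 4, 5, 5, 5
  0, 0, 1, 1, 1, 2, 3, 3, 4, 5, 5, 6
  0, 1, 2, 2, 2, 3, 4, 4, 5, 6, 6, 7
  0, 1, 2, 2, 2, 3, 4, 4, 5, 6, 7, 8
  1, 2, 3, 3, 3, 4, 5, 5, 6, 7, 8, 9
  1, 2, 3, 4, 4, 5, 6, 6, 7, 8, 9, 10
  1, 2, 3, 4, 4, 5, 6, 7, 8, 9, 10, 11
  1, 2, 3, 4, 5, 6, 7, 8, 9, 10, 11, 12

so w = (10, 6, 3, 9, 7, 12, 2, 11, 1, 4, 8, 5).

|D(w)|=38, |Ess(w)|=11:

[(1, 9, 0), (2, 5, 0), (4, 8, 2), (6, 2, 0), (6, 5, 1), (6, 8, 3), (6, 11, 5), (8, 1, 0), (8, 5, 2), (8, 8, 4), (11, 5, 4)]


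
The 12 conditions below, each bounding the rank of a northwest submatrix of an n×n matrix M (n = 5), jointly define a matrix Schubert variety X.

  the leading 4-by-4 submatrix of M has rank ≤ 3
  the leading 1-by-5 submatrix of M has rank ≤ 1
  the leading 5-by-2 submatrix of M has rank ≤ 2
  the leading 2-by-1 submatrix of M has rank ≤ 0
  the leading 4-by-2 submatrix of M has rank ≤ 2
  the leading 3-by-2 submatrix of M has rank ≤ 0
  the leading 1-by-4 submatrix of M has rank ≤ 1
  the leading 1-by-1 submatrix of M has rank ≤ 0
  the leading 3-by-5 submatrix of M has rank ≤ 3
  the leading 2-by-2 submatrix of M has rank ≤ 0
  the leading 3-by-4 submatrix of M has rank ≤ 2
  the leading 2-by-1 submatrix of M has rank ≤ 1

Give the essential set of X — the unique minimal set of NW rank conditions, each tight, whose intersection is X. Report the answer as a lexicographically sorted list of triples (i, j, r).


Computing R[i][j] = min implied NW-rank bound (n=5, 12 conditions):

  i=1: 0, 0, 1, 1, 1
  i=2: 0, 0, 1, 2, 2
  i=3: 0, 0, 1, 2, 3
  i=4: 1, 1, 2, 3, 4
  i=5: 1, 2, 3, 4, 5

giving w = (3, 4, 5, 1, 2) via Δ²R.

1 SE-corner of the 6-cell Rothe diagram gives Ess(w):

[(3, 2, 0)]


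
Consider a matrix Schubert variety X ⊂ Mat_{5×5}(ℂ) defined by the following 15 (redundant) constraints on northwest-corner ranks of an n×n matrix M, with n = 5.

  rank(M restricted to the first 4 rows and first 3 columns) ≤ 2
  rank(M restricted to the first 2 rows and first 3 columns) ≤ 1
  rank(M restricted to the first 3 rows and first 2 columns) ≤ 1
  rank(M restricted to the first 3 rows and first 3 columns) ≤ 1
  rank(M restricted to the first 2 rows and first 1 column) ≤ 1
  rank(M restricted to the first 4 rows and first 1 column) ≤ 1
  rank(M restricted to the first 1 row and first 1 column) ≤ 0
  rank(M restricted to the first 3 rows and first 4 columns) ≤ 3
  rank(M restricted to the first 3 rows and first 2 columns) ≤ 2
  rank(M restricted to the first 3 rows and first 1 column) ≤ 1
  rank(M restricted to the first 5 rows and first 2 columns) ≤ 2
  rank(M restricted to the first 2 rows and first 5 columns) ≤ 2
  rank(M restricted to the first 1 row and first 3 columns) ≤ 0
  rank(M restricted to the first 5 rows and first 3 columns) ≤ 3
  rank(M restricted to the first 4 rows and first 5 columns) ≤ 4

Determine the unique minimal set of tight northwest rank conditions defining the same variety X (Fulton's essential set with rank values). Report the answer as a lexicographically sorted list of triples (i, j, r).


Reconstructing r_w from the 15 given conditions:

  R[1]: 0  0  0  1  1
  R[2]: 1  1  1  2  2
  R[3]: 1  1  1  2  3
  R[4]: 1  2  2  3  4
  R[5]: 1  2  3  4  5

the unique w with this rank table is (4, 1, 5, 2, 3).

Rothe diagram D(w) (5 cells), 2 SE-corners (essential conditions):

[(1, 3, 0), (3, 3, 1)]
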